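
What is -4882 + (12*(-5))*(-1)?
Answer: -4822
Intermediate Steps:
-4882 + (12*(-5))*(-1) = -4882 - 60*(-1) = -4882 + 60 = -4822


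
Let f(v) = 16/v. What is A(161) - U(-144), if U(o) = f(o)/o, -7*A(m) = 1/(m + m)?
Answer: -1775/1460592 ≈ -0.0012153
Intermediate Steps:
A(m) = -1/(14*m) (A(m) = -1/(7*(m + m)) = -1/(2*m)/7 = -1/(14*m))
U(o) = 16/o² (U(o) = (16/o)/o = 16/o²)
A(161) - U(-144) = -1/14/161 - 16/(-144)² = -1/14*1/161 - 16/20736 = -1/2254 - 1*1/1296 = -1/2254 - 1/1296 = -1775/1460592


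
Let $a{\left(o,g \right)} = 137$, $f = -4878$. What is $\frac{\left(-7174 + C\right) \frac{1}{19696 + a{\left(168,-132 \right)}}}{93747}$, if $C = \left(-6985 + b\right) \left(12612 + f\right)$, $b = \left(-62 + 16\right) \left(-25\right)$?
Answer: $- \frac{45135064}{1859284251} \approx -0.024276$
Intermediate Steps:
$b = 1150$ ($b = \left(-46\right) \left(-25\right) = 1150$)
$C = -45127890$ ($C = \left(-6985 + 1150\right) \left(12612 - 4878\right) = \left(-5835\right) 7734 = -45127890$)
$\frac{\left(-7174 + C\right) \frac{1}{19696 + a{\left(168,-132 \right)}}}{93747} = \frac{\left(-7174 - 45127890\right) \frac{1}{19696 + 137}}{93747} = - \frac{45135064}{19833} \cdot \frac{1}{93747} = \left(-45135064\right) \frac{1}{19833} \cdot \frac{1}{93747} = \left(- \frac{45135064}{19833}\right) \frac{1}{93747} = - \frac{45135064}{1859284251}$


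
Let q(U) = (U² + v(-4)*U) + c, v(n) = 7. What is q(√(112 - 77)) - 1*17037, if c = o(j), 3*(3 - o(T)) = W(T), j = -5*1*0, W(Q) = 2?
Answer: -50999/3 + 7*√35 ≈ -16958.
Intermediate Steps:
j = 0 (j = -5*0 = 0)
o(T) = 7/3 (o(T) = 3 - ⅓*2 = 3 - ⅔ = 7/3)
c = 7/3 ≈ 2.3333
q(U) = 7/3 + U² + 7*U (q(U) = (U² + 7*U) + 7/3 = 7/3 + U² + 7*U)
q(√(112 - 77)) - 1*17037 = (7/3 + (√(112 - 77))² + 7*√(112 - 77)) - 1*17037 = (7/3 + (√35)² + 7*√35) - 17037 = (7/3 + 35 + 7*√35) - 17037 = (112/3 + 7*√35) - 17037 = -50999/3 + 7*√35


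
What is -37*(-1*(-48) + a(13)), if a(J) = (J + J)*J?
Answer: -14282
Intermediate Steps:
a(J) = 2*J**2 (a(J) = (2*J)*J = 2*J**2)
-37*(-1*(-48) + a(13)) = -37*(-1*(-48) + 2*13**2) = -37*(48 + 2*169) = -37*(48 + 338) = -37*386 = -14282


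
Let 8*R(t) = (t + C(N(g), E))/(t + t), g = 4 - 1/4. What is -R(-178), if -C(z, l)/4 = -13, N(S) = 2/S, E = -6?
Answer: -63/1424 ≈ -0.044242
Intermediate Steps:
g = 15/4 (g = 4 - 1*¼ = 4 - ¼ = 15/4 ≈ 3.7500)
C(z, l) = 52 (C(z, l) = -4*(-13) = 52)
R(t) = (52 + t)/(16*t) (R(t) = ((t + 52)/(t + t))/8 = ((52 + t)/((2*t)))/8 = ((52 + t)*(1/(2*t)))/8 = ((52 + t)/(2*t))/8 = (52 + t)/(16*t))
-R(-178) = -(52 - 178)/(16*(-178)) = -(-1)*(-126)/(16*178) = -1*63/1424 = -63/1424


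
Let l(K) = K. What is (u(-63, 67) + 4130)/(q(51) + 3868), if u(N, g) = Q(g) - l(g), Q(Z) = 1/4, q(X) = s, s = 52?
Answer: 16253/15680 ≈ 1.0365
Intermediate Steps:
q(X) = 52
Q(Z) = ¼
u(N, g) = ¼ - g
(u(-63, 67) + 4130)/(q(51) + 3868) = ((¼ - 1*67) + 4130)/(52 + 3868) = ((¼ - 67) + 4130)/3920 = (-267/4 + 4130)*(1/3920) = (16253/4)*(1/3920) = 16253/15680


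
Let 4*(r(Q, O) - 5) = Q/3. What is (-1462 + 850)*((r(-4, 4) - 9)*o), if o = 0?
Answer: 0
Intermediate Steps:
r(Q, O) = 5 + Q/12 (r(Q, O) = 5 + (Q/3)/4 = 5 + Q/12)
(-1462 + 850)*((r(-4, 4) - 9)*o) = (-1462 + 850)*(((5 + (1/12)*(-4)) - 9)*0) = -612*((5 - ⅓) - 9)*0 = -612*(14/3 - 9)*0 = -(-2652)*0 = -612*0 = 0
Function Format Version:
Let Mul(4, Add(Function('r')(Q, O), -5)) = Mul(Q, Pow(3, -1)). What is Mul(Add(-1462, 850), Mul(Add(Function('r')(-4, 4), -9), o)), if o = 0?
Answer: 0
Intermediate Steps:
Function('r')(Q, O) = Add(5, Mul(Rational(1, 12), Q)) (Function('r')(Q, O) = Add(5, Mul(Rational(1, 4), Mul(Q, Pow(3, -1)))) = Add(5, Mul(Rational(1, 4), Mul(Q, Rational(1, 3)))) = Add(5, Mul(Rational(1, 4), Mul(Rational(1, 3), Q))) = Add(5, Mul(Rational(1, 12), Q)))
Mul(Add(-1462, 850), Mul(Add(Function('r')(-4, 4), -9), o)) = Mul(Add(-1462, 850), Mul(Add(Add(5, Mul(Rational(1, 12), -4)), -9), 0)) = Mul(-612, Mul(Add(Add(5, Rational(-1, 3)), -9), 0)) = Mul(-612, Mul(Add(Rational(14, 3), -9), 0)) = Mul(-612, Mul(Rational(-13, 3), 0)) = Mul(-612, 0) = 0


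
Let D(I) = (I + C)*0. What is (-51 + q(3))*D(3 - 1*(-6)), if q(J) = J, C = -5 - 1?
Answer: 0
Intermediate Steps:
C = -6
D(I) = 0 (D(I) = (I - 6)*0 = (-6 + I)*0 = 0)
(-51 + q(3))*D(3 - 1*(-6)) = (-51 + 3)*0 = -48*0 = 0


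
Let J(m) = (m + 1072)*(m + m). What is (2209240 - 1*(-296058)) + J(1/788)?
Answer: 777825725393/310472 ≈ 2.5053e+6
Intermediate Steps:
J(m) = 2*m*(1072 + m) (J(m) = (1072 + m)*(2*m) = 2*m*(1072 + m))
(2209240 - 1*(-296058)) + J(1/788) = (2209240 - 1*(-296058)) + 2*(1072 + 1/788)/788 = (2209240 + 296058) + 2*(1/788)*(1072 + 1/788) = 2505298 + 2*(1/788)*(844737/788) = 2505298 + 844737/310472 = 777825725393/310472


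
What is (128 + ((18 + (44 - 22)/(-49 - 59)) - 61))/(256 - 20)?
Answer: 4579/12744 ≈ 0.35931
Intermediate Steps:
(128 + ((18 + (44 - 22)/(-49 - 59)) - 61))/(256 - 20) = (128 + ((18 + 22/(-108)) - 61))/236 = (128 + ((18 + 22*(-1/108)) - 61))*(1/236) = (128 + ((18 - 11/54) - 61))*(1/236) = (128 + (961/54 - 61))*(1/236) = (128 - 2333/54)*(1/236) = (4579/54)*(1/236) = 4579/12744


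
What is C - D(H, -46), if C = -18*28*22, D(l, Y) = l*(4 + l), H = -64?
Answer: -14928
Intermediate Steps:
C = -11088 (C = -504*22 = -11088)
C - D(H, -46) = -11088 - (-64)*(4 - 64) = -11088 - (-64)*(-60) = -11088 - 1*3840 = -11088 - 3840 = -14928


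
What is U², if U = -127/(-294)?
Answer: 16129/86436 ≈ 0.18660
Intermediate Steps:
U = 127/294 (U = -127*(-1/294) = 127/294 ≈ 0.43197)
U² = (127/294)² = 16129/86436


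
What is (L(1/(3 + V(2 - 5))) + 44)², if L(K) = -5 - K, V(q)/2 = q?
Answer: 13924/9 ≈ 1547.1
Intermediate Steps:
V(q) = 2*q
(L(1/(3 + V(2 - 5))) + 44)² = ((-5 - 1/(3 + 2*(2 - 5))) + 44)² = ((-5 - 1/(3 + 2*(-3))) + 44)² = ((-5 - 1/(3 - 6)) + 44)² = ((-5 - 1/(-3)) + 44)² = ((-5 - 1*(-⅓)) + 44)² = ((-5 + ⅓) + 44)² = (-14/3 + 44)² = (118/3)² = 13924/9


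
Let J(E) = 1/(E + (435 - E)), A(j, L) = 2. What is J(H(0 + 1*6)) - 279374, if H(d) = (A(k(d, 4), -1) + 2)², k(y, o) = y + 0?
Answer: -121527689/435 ≈ -2.7937e+5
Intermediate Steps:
k(y, o) = y
H(d) = 16 (H(d) = (2 + 2)² = 4² = 16)
J(E) = 1/435
J(H(0 + 1*6)) - 279374 = 1/435 - 279374 = -121527689/435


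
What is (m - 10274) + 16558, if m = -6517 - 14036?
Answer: -14269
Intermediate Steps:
m = -20553
(m - 10274) + 16558 = (-20553 - 10274) + 16558 = -30827 + 16558 = -14269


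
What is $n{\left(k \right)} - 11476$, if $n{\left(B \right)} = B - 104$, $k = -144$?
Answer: $-11724$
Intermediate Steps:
$n{\left(B \right)} = -104 + B$ ($n{\left(B \right)} = B - 104 = -104 + B$)
$n{\left(k \right)} - 11476 = \left(-104 - 144\right) - 11476 = -248 - 11476 = -11724$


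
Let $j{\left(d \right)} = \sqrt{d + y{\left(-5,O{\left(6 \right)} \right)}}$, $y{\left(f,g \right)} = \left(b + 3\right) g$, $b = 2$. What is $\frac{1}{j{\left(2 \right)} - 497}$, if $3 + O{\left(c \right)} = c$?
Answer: $- \frac{497}{246992} - \frac{\sqrt{17}}{246992} \approx -0.0020289$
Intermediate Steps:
$O{\left(c \right)} = -3 + c$
$y{\left(f,g \right)} = 5 g$ ($y{\left(f,g \right)} = \left(2 + 3\right) g = 5 g$)
$j{\left(d \right)} = \sqrt{15 + d}$ ($j{\left(d \right)} = \sqrt{d + 5 \left(-3 + 6\right)} = \sqrt{d + 5 \cdot 3} = \sqrt{d + 15} = \sqrt{15 + d}$)
$\frac{1}{j{\left(2 \right)} - 497} = \frac{1}{\sqrt{15 + 2} - 497} = \frac{1}{\sqrt{17} - 497} = \frac{1}{-497 + \sqrt{17}}$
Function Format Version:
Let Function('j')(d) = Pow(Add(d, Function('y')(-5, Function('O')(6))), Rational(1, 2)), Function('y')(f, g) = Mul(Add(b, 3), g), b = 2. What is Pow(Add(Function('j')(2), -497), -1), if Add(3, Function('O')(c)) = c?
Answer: Add(Rational(-497, 246992), Mul(Rational(-1, 246992), Pow(17, Rational(1, 2)))) ≈ -0.0020289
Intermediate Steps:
Function('O')(c) = Add(-3, c)
Function('y')(f, g) = Mul(5, g) (Function('y')(f, g) = Mul(Add(2, 3), g) = Mul(5, g))
Function('j')(d) = Pow(Add(15, d), Rational(1, 2)) (Function('j')(d) = Pow(Add(d, Mul(5, Add(-3, 6))), Rational(1, 2)) = Pow(Add(d, Mul(5, 3)), Rational(1, 2)) = Pow(Add(d, 15), Rational(1, 2)) = Pow(Add(15, d), Rational(1, 2)))
Pow(Add(Function('j')(2), -497), -1) = Pow(Add(Pow(Add(15, 2), Rational(1, 2)), -497), -1) = Pow(Add(Pow(17, Rational(1, 2)), -497), -1) = Pow(Add(-497, Pow(17, Rational(1, 2))), -1)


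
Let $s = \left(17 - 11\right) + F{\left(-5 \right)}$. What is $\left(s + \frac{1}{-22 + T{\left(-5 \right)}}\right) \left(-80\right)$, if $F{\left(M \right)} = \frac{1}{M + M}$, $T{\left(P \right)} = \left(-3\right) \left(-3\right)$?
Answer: $- \frac{6056}{13} \approx -465.85$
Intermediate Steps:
$T{\left(P \right)} = 9$
$F{\left(M \right)} = \frac{1}{2 M}$
$s = \frac{59}{10}$ ($s = \left(17 - 11\right) + \frac{1}{2 \left(-5\right)} = 6 + \frac{1}{2} \left(- \frac{1}{5}\right) = 6 - \frac{1}{10} = \frac{59}{10} \approx 5.9$)
$\left(s + \frac{1}{-22 + T{\left(-5 \right)}}\right) \left(-80\right) = \left(\frac{59}{10} + \frac{1}{-22 + 9}\right) \left(-80\right) = \left(\frac{59}{10} + \frac{1}{-13}\right) \left(-80\right) = \left(\frac{59}{10} - \frac{1}{13}\right) \left(-80\right) = \frac{757}{130} \left(-80\right) = - \frac{6056}{13}$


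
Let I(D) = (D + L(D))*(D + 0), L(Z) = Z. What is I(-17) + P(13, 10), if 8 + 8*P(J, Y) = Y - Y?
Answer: 577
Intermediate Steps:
P(J, Y) = -1 (P(J, Y) = -1 + (Y - Y)/8 = -1 + (⅛)*0 = -1 + 0 = -1)
I(D) = 2*D² (I(D) = (D + D)*(D + 0) = (2*D)*D = 2*D²)
I(-17) + P(13, 10) = 2*(-17)² - 1 = 2*289 - 1 = 578 - 1 = 577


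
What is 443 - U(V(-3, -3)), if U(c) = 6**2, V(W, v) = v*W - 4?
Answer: 407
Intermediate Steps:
V(W, v) = -4 + W*v (V(W, v) = W*v - 4 = -4 + W*v)
U(c) = 36
443 - U(V(-3, -3)) = 443 - 1*36 = 443 - 36 = 407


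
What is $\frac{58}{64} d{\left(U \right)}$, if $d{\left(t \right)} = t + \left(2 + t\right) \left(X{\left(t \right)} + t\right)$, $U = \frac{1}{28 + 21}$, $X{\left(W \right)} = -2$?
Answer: $- \frac{138533}{38416} \approx -3.6061$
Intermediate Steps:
$U = \frac{1}{49} \approx 0.020408$
$d{\left(t \right)} = t + \left(-2 + t\right) \left(2 + t\right)$ ($d{\left(t \right)} = t + \left(2 + t\right) \left(-2 + t\right) = t + \left(-2 + t\right) \left(2 + t\right)$)
$\frac{58}{64} d{\left(U \right)} = \frac{58}{64} \left(-4 + \frac{1}{49} + \left(\frac{1}{49}\right)^{2}\right) = 58 \cdot \frac{1}{64} \left(-4 + \frac{1}{49} + \frac{1}{2401}\right) = \frac{29}{32} \left(- \frac{9554}{2401}\right) = - \frac{138533}{38416}$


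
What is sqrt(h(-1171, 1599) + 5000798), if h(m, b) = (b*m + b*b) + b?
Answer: sqrt(5686769) ≈ 2384.7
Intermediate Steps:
h(m, b) = b + b**2 + b*m (h(m, b) = (b*m + b**2) + b = (b**2 + b*m) + b = b + b**2 + b*m)
sqrt(h(-1171, 1599) + 5000798) = sqrt(1599*(1 + 1599 - 1171) + 5000798) = sqrt(1599*429 + 5000798) = sqrt(685971 + 5000798) = sqrt(5686769)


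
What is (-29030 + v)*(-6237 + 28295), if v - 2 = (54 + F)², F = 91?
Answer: -176530174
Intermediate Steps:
v = 21027 (v = 2 + (54 + 91)² = 2 + 145² = 2 + 21025 = 21027)
(-29030 + v)*(-6237 + 28295) = (-29030 + 21027)*(-6237 + 28295) = -8003*22058 = -176530174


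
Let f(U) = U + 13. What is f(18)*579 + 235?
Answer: 18184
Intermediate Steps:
f(U) = 13 + U
f(18)*579 + 235 = (13 + 18)*579 + 235 = 31*579 + 235 = 17949 + 235 = 18184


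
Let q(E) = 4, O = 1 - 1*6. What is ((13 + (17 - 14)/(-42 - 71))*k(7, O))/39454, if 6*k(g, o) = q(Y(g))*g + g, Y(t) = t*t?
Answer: 25655/13374906 ≈ 0.0019181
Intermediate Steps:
O = -5 (O = 1 - 6 = -5)
Y(t) = t²
k(g, o) = 5*g/6 (k(g, o) = (4*g + g)/6 = (5*g)/6 = 5*g/6)
((13 + (17 - 14)/(-42 - 71))*k(7, O))/39454 = ((13 + (17 - 14)/(-42 - 71))*((⅚)*7))/39454 = ((13 + 3/(-113))*(35/6))*(1/39454) = ((13 + 3*(-1/113))*(35/6))*(1/39454) = ((13 - 3/113)*(35/6))*(1/39454) = ((1466/113)*(35/6))*(1/39454) = (25655/339)*(1/39454) = 25655/13374906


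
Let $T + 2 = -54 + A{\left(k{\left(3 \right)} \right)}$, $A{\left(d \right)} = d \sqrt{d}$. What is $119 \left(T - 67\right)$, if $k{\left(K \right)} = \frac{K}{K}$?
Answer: $-14518$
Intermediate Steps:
$k{\left(K \right)} = 1$
$A{\left(d \right)} = d^{\frac{3}{2}}$
$T = -55$ ($T = -2 - \left(54 - 1^{\frac{3}{2}}\right) = -2 + \left(-54 + 1\right) = -2 - 53 = -55$)
$119 \left(T - 67\right) = 119 \left(-55 - 67\right) = 119 \left(-122\right) = -14518$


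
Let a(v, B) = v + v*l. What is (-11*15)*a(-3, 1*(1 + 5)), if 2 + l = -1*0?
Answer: -495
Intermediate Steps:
l = -2 (l = -2 - 1*0 = -2 + 0 = -2)
a(v, B) = -v (a(v, B) = v + v*(-2) = v - 2*v = -v)
(-11*15)*a(-3, 1*(1 + 5)) = (-11*15)*(-1*(-3)) = -165*3 = -495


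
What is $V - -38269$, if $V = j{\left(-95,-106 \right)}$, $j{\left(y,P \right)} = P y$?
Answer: $48339$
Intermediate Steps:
$V = 10070$ ($V = \left(-106\right) \left(-95\right) = 10070$)
$V - -38269 = 10070 - -38269 = 10070 + 38269 = 48339$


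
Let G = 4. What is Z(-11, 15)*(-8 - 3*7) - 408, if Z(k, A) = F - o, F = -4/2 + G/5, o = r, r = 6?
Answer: -996/5 ≈ -199.20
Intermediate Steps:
o = 6
F = -6/5 (F = -4/2 + 4/5 = -4*½ + 4*(⅕) = -2 + ⅘ = -6/5 ≈ -1.2000)
Z(k, A) = -36/5 (Z(k, A) = -6/5 - 1*6 = -6/5 - 6 = -36/5)
Z(-11, 15)*(-8 - 3*7) - 408 = -36*(-8 - 3*7)/5 - 408 = -36*(-8 - 21)/5 - 408 = -36/5*(-29) - 408 = 1044/5 - 408 = -996/5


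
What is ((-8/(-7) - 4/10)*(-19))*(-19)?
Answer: 9386/35 ≈ 268.17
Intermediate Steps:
((-8/(-7) - 4/10)*(-19))*(-19) = ((-8*(-⅐) - 4*⅒)*(-19))*(-19) = ((8/7 - ⅖)*(-19))*(-19) = ((26/35)*(-19))*(-19) = -494/35*(-19) = 9386/35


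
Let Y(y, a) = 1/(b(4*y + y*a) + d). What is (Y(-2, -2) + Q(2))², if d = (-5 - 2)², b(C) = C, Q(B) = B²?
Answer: 32761/2025 ≈ 16.178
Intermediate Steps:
d = 49 (d = (-7)² = 49)
Y(y, a) = 1/(49 + 4*y + a*y) (Y(y, a) = 1/((4*y + y*a) + 49) = 1/((4*y + a*y) + 49) = 1/(49 + 4*y + a*y))
(Y(-2, -2) + Q(2))² = (1/(49 - 2*(4 - 2)) + 2²)² = (1/(49 - 2*2) + 4)² = (1/(49 - 4) + 4)² = (1/45 + 4)² = (181/45)² = 32761/2025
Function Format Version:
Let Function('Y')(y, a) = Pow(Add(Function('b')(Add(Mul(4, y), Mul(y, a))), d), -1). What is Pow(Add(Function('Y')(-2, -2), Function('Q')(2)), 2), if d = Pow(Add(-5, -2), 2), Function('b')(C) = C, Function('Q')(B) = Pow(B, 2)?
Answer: Rational(32761, 2025) ≈ 16.178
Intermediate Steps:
d = 49 (d = Pow(-7, 2) = 49)
Function('Y')(y, a) = Pow(Add(49, Mul(4, y), Mul(a, y)), -1) (Function('Y')(y, a) = Pow(Add(Add(Mul(4, y), Mul(y, a)), 49), -1) = Pow(Add(Add(Mul(4, y), Mul(a, y)), 49), -1) = Pow(Add(49, Mul(4, y), Mul(a, y)), -1))
Pow(Add(Function('Y')(-2, -2), Function('Q')(2)), 2) = Pow(Add(Pow(Add(49, Mul(-2, Add(4, -2))), -1), Pow(2, 2)), 2) = Pow(Add(Pow(Add(49, Mul(-2, 2)), -1), 4), 2) = Pow(Add(Pow(Add(49, -4), -1), 4), 2) = Pow(Add(Pow(45, -1), 4), 2) = Pow(Add(Rational(1, 45), 4), 2) = Pow(Rational(181, 45), 2) = Rational(32761, 2025)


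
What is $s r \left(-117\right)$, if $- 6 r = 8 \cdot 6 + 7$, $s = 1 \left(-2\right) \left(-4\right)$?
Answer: $8580$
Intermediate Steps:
$s = 8$ ($s = \left(-2\right) \left(-4\right) = 8$)
$r = - \frac{55}{6}$ ($r = - \frac{8 \cdot 6 + 7}{6} = - \frac{48 + 7}{6} = \left(- \frac{1}{6}\right) 55 = - \frac{55}{6} \approx -9.1667$)
$s r \left(-117\right) = 8 \left(- \frac{55}{6}\right) \left(-117\right) = \left(- \frac{220}{3}\right) \left(-117\right) = 8580$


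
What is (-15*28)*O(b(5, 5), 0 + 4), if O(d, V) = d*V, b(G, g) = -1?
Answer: 1680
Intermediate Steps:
O(d, V) = V*d
(-15*28)*O(b(5, 5), 0 + 4) = (-15*28)*((0 + 4)*(-1)) = -1680*(-1) = -420*(-4) = 1680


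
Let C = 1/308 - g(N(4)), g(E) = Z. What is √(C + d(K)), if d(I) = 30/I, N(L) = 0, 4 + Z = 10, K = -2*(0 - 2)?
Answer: √35651/154 ≈ 1.2261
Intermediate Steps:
K = 4 (K = -2*(-2) = 4)
Z = 6 (Z = -4 + 10 = 6)
g(E) = 6
C = -1847/308 (C = 1/308 - 1*6 = 1/308 - 6 = -1847/308 ≈ -5.9967)
√(C + d(K)) = √(-1847/308 + 30/4) = √(-1847/308 + 30*(¼)) = √(-1847/308 + 15/2) = √(463/308) = √35651/154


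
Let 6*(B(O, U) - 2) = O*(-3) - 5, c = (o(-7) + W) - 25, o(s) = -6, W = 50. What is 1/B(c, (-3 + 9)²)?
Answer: -3/25 ≈ -0.12000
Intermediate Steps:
c = 19 (c = (-6 + 50) - 25 = 44 - 25 = 19)
B(O, U) = 7/6 - O/2 (B(O, U) = 2 + (O*(-3) - 5)/6 = 2 + (-3*O - 5)/6 = 2 + (-5 - 3*O)/6 = 2 + (-⅚ - O/2) = 7/6 - O/2)
1/B(c, (-3 + 9)²) = 1/(7/6 - ½*19) = 1/(7/6 - 19/2) = 1/(-25/3) = -3/25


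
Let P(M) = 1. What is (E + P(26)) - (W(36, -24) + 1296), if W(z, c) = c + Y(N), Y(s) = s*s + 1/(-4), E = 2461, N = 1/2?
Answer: 1190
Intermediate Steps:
N = ½ ≈ 0.50000
Y(s) = -¼ + s² (Y(s) = s² - ¼ = -¼ + s²)
W(z, c) = c (W(z, c) = c + (-¼ + (½)²) = c + (-¼ + ¼) = c + 0 = c)
(E + P(26)) - (W(36, -24) + 1296) = (2461 + 1) - (-24 + 1296) = 2462 - 1*1272 = 2462 - 1272 = 1190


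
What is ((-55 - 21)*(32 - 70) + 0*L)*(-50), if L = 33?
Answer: -144400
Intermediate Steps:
((-55 - 21)*(32 - 70) + 0*L)*(-50) = ((-55 - 21)*(32 - 70) + 0*33)*(-50) = (-76*(-38) + 0)*(-50) = (2888 + 0)*(-50) = 2888*(-50) = -144400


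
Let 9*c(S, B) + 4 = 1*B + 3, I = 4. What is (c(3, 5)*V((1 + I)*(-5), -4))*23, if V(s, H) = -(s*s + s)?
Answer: -18400/3 ≈ -6133.3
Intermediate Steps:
c(S, B) = -⅑ + B/9 (c(S, B) = -4/9 + (1*B + 3)/9 = -4/9 + (B + 3)/9 = -4/9 + (3 + B)/9 = -4/9 + (⅓ + B/9) = -⅑ + B/9)
V(s, H) = -s - s² (V(s, H) = -(s² + s) = -(s + s²) = -s - s²)
(c(3, 5)*V((1 + I)*(-5), -4))*23 = ((-⅑ + (⅑)*5)*(-(1 + 4)*(-5)*(1 + (1 + 4)*(-5))))*23 = ((-⅑ + 5/9)*(-5*(-5)*(1 + 5*(-5))))*23 = (4*(-1*(-25)*(1 - 25))/9)*23 = (4*(-1*(-25)*(-24))/9)*23 = ((4/9)*(-600))*23 = -800/3*23 = -18400/3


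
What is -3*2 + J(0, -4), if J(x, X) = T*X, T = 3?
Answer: -18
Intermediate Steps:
J(x, X) = 3*X
-3*2 + J(0, -4) = -3*2 + 3*(-4) = -6 - 12 = -18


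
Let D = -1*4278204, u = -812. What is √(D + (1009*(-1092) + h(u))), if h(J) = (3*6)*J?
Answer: 2*I*√1348662 ≈ 2322.6*I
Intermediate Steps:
D = -4278204
h(J) = 18*J
√(D + (1009*(-1092) + h(u))) = √(-4278204 + (1009*(-1092) + 18*(-812))) = √(-4278204 + (-1101828 - 14616)) = √(-4278204 - 1116444) = √(-5394648) = 2*I*√1348662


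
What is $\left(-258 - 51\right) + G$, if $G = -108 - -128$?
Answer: $-289$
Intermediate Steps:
$G = 20$ ($G = -108 + 128 = 20$)
$\left(-258 - 51\right) + G = \left(-258 - 51\right) + 20 = -309 + 20 = -289$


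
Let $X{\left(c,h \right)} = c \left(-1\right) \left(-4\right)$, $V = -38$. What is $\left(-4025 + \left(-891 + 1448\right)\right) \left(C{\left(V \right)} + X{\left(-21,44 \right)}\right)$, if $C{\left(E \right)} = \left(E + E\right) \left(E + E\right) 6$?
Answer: $-119895696$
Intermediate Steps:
$C{\left(E \right)} = 24 E^{2}$ ($C{\left(E \right)} = 2 E 2 E 6 = 4 E^{2} \cdot 6 = 24 E^{2}$)
$X{\left(c,h \right)} = 4 c$ ($X{\left(c,h \right)} = - c \left(-4\right) = 4 c$)
$\left(-4025 + \left(-891 + 1448\right)\right) \left(C{\left(V \right)} + X{\left(-21,44 \right)}\right) = \left(-4025 + \left(-891 + 1448\right)\right) \left(24 \left(-38\right)^{2} + 4 \left(-21\right)\right) = \left(-4025 + 557\right) \left(24 \cdot 1444 - 84\right) = - 3468 \left(34656 - 84\right) = \left(-3468\right) 34572 = -119895696$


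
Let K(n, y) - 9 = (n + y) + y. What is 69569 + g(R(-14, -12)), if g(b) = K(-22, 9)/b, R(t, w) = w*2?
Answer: 1669651/24 ≈ 69569.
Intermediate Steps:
K(n, y) = 9 + n + 2*y (K(n, y) = 9 + ((n + y) + y) = 9 + (n + 2*y) = 9 + n + 2*y)
R(t, w) = 2*w
g(b) = 5/b (g(b) = (9 - 22 + 2*9)/b = (9 - 22 + 18)/b = 5/b)
69569 + g(R(-14, -12)) = 69569 + 5/((2*(-12))) = 69569 + 5/(-24) = 69569 + 5*(-1/24) = 69569 - 5/24 = 1669651/24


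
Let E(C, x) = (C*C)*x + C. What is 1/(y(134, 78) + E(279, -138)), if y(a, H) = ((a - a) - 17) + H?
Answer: -1/10741718 ≈ -9.3095e-8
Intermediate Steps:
E(C, x) = C + x*C² (E(C, x) = C²*x + C = x*C² + C = C + x*C²)
y(a, H) = -17 + H (y(a, H) = (0 - 17) + H = -17 + H)
1/(y(134, 78) + E(279, -138)) = 1/((-17 + 78) + 279*(1 + 279*(-138))) = 1/(61 + 279*(1 - 38502)) = 1/(61 + 279*(-38501)) = 1/(61 - 10741779) = 1/(-10741718) = -1/10741718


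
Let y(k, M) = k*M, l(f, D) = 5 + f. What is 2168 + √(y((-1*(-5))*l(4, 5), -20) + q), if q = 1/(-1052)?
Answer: 2168 + I*√249008663/526 ≈ 2168.0 + 30.0*I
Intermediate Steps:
y(k, M) = M*k
q = -1/1052 ≈ -0.00095057
2168 + √(y((-1*(-5))*l(4, 5), -20) + q) = 2168 + √(-20*(-1*(-5))*(5 + 4) - 1/1052) = 2168 + √(-100*9 - 1/1052) = 2168 + √(-20*45 - 1/1052) = 2168 + √(-900 - 1/1052) = 2168 + √(-946801/1052) = 2168 + I*√249008663/526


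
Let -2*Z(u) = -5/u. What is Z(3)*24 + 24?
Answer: 44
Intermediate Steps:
Z(u) = 5/(2*u) (Z(u) = -(-5)/(2*u) = 5/(2*u))
Z(3)*24 + 24 = ((5/2)/3)*24 + 24 = ((5/2)*(⅓))*24 + 24 = (⅚)*24 + 24 = 20 + 24 = 44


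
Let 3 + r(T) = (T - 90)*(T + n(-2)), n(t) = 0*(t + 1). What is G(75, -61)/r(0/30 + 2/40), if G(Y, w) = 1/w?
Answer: 400/182939 ≈ 0.0021865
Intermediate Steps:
n(t) = 0 (n(t) = 0*(1 + t) = 0)
r(T) = -3 + T*(-90 + T) (r(T) = -3 + (T - 90)*(T + 0) = -3 + (-90 + T)*T = -3 + T*(-90 + T))
G(75, -61)/r(0/30 + 2/40) = 1/((-61)*(-3 + (0/30 + 2/40)² - 90*(0/30 + 2/40))) = -1/(61*(-3 + (0*(1/30) + 2*(1/40))² - 90*(0*(1/30) + 2*(1/40)))) = -1/(61*(-3 + (0 + 1/20)² - 90*(0 + 1/20))) = -1/(61*(-3 + (1/20)² - 90*1/20)) = -1/(61*(-3 + 1/400 - 9/2)) = -1/(61*(-2999/400)) = -1/61*(-400/2999) = 400/182939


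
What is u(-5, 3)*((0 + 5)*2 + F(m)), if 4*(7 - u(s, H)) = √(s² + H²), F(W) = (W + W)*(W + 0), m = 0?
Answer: 70 - 5*√34/2 ≈ 55.423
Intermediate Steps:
F(W) = 2*W² (F(W) = (2*W)*W = 2*W²)
u(s, H) = 7 - √(H² + s²)/4 (u(s, H) = 7 - √(s² + H²)/4 = 7 - √(H² + s²)/4)
u(-5, 3)*((0 + 5)*2 + F(m)) = (7 - √(3² + (-5)²)/4)*((0 + 5)*2 + 2*0²) = (7 - √(9 + 25)/4)*(5*2 + 2*0) = (7 - √34/4)*(10 + 0) = (7 - √34/4)*10 = 70 - 5*√34/2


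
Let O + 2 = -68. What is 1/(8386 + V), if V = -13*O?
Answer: 1/9296 ≈ 0.00010757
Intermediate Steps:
O = -70 (O = -2 - 68 = -70)
V = 910 (V = -13*(-70) = 910)
1/(8386 + V) = 1/(8386 + 910) = 1/9296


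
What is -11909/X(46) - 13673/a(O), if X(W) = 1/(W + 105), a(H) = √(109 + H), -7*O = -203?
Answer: -1798259 - 13673*√138/138 ≈ -1.7994e+6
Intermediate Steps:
O = 29 (O = -⅐*(-203) = 29)
X(W) = 1/(105 + W)
-11909/X(46) - 13673/a(O) = -11909/(1/(105 + 46)) - 13673/√(109 + 29) = -11909/(1/151) - 13673*√138/138 = -11909/1/151 - 13673*√138/138 = -11909*151 - 13673*√138/138 = -1798259 - 13673*√138/138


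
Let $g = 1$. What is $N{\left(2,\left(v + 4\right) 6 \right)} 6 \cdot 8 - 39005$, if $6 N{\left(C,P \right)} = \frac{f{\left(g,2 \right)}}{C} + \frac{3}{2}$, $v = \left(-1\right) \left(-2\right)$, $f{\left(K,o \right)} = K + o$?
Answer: $-38981$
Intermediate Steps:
$v = 2$
$N{\left(C,P \right)} = \frac{1}{4} + \frac{1}{2 C}$ ($N{\left(C,P \right)} = \frac{\frac{1 + 2}{C} + \frac{3}{2}}{6} = \frac{\frac{3}{C} + 3 \cdot \frac{1}{2}}{6} = \frac{\frac{3}{C} + \frac{3}{2}}{6} = \frac{\frac{3}{2} + \frac{3}{C}}{6} = \frac{1}{4} + \frac{1}{2 C}$)
$N{\left(2,\left(v + 4\right) 6 \right)} 6 \cdot 8 - 39005 = \frac{2 + 2}{4 \cdot 2} \cdot 6 \cdot 8 - 39005 = \frac{1}{4} \cdot \frac{1}{2} \cdot 4 \cdot 6 \cdot 8 - 39005 = \frac{1}{2} \cdot 6 \cdot 8 - 39005 = 3 \cdot 8 - 39005 = 24 - 39005 = -38981$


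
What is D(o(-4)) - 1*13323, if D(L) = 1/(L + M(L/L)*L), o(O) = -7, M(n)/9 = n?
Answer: -932611/70 ≈ -13323.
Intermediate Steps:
M(n) = 9*n
D(L) = 1/(10*L) (D(L) = 1/(L + (9*(L/L))*L) = 1/(L + (9*1)*L) = 1/(L + 9*L) = 1/(10*L))
D(o(-4)) - 1*13323 = (⅒)/(-7) - 1*13323 = (⅒)*(-⅐) - 13323 = -1/70 - 13323 = -932611/70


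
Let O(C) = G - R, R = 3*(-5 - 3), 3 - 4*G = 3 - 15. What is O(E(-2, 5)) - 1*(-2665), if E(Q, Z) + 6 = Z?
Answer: 10771/4 ≈ 2692.8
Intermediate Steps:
G = 15/4 (G = ¾ - (3 - 15)/4 = ¾ - ¼*(-12) = ¾ + 3 = 15/4 ≈ 3.7500)
E(Q, Z) = -6 + Z
R = -24 (R = 3*(-8) = -24)
O(C) = 111/4 (O(C) = 15/4 - 1*(-24) = 15/4 + 24 = 111/4)
O(E(-2, 5)) - 1*(-2665) = 111/4 - 1*(-2665) = 111/4 + 2665 = 10771/4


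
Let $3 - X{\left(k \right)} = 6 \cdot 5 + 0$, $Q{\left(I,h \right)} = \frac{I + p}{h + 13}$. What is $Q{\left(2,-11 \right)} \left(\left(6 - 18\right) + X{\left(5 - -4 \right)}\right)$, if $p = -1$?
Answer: $- \frac{39}{2} \approx -19.5$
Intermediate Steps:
$Q{\left(I,h \right)} = \frac{-1 + I}{13 + h}$ ($Q{\left(I,h \right)} = \frac{I - 1}{h + 13} = \frac{-1 + I}{13 + h}$)
$X{\left(k \right)} = -27$ ($X{\left(k \right)} = 3 - \left(6 \cdot 5 + 0\right) = 3 - \left(30 + 0\right) = 3 - 30 = -27$)
$Q{\left(2,-11 \right)} \left(\left(6 - 18\right) + X{\left(5 - -4 \right)}\right) = \frac{-1 + 2}{13 - 11} \left(\left(6 - 18\right) - 27\right) = \frac{1}{2} \cdot 1 \left(\left(6 - 18\right) - 27\right) = \frac{1}{2} \cdot 1 \left(-12 - 27\right) = \frac{1}{2} \left(-39\right) = - \frac{39}{2}$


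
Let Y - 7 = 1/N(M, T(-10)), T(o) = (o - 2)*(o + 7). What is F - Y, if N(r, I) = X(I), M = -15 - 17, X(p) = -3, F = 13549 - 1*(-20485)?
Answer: 102082/3 ≈ 34027.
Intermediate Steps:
F = 34034 (F = 13549 + 20485 = 34034)
T(o) = (-2 + o)*(7 + o)
M = -32
N(r, I) = -3
Y = 20/3 (Y = 7 + 1/(-3) = 7 - ⅓ = 20/3 ≈ 6.6667)
F - Y = 34034 - 1*20/3 = 34034 - 20/3 = 102082/3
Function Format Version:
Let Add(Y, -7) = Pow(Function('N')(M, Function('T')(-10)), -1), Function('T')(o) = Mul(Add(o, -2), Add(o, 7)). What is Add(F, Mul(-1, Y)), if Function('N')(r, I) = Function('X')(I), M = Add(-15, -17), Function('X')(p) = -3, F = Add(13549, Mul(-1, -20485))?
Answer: Rational(102082, 3) ≈ 34027.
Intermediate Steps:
F = 34034 (F = Add(13549, 20485) = 34034)
Function('T')(o) = Mul(Add(-2, o), Add(7, o))
M = -32
Function('N')(r, I) = -3
Y = Rational(20, 3) (Y = Add(7, Pow(-3, -1)) = Add(7, Rational(-1, 3)) = Rational(20, 3) ≈ 6.6667)
Add(F, Mul(-1, Y)) = Add(34034, Mul(-1, Rational(20, 3))) = Add(34034, Rational(-20, 3)) = Rational(102082, 3)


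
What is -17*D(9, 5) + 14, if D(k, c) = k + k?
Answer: -292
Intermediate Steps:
D(k, c) = 2*k
-17*D(9, 5) + 14 = -34*9 + 14 = -17*18 + 14 = -306 + 14 = -292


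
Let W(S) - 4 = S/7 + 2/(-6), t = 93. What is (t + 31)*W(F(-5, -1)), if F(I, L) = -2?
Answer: 8804/21 ≈ 419.24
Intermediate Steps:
W(S) = 11/3 + S/7 (W(S) = 4 + (S/7 + 2/(-6)) = 4 + (S*(⅐) + 2*(-⅙)) = 4 + (S/7 - ⅓) = 4 + (-⅓ + S/7) = 11/3 + S/7)
(t + 31)*W(F(-5, -1)) = (93 + 31)*(11/3 + (⅐)*(-2)) = 124*(11/3 - 2/7) = 124*(71/21) = 8804/21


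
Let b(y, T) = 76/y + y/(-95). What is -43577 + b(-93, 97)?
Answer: -385001366/8835 ≈ -43577.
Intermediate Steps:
b(y, T) = 76/y - y/95 (b(y, T) = 76/y + y*(-1/95) = 76/y - y/95)
-43577 + b(-93, 97) = -43577 + (76/(-93) - 1/95*(-93)) = -43577 + (76*(-1/93) + 93/95) = -43577 + (-76/93 + 93/95) = -43577 + 1429/8835 = -385001366/8835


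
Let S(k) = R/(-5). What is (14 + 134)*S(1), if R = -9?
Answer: 1332/5 ≈ 266.40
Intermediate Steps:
S(k) = 9/5 (S(k) = -9/(-5) = -9*(-⅕) = 9/5)
(14 + 134)*S(1) = (14 + 134)*(9/5) = 148*(9/5) = 1332/5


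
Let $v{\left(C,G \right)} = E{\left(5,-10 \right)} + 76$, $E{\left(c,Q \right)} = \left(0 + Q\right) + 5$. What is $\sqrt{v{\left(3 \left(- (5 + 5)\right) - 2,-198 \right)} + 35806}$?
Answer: $\sqrt{35877} \approx 189.41$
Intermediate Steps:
$E{\left(c,Q \right)} = 5 + Q$ ($E{\left(c,Q \right)} = Q + 5 = 5 + Q$)
$v{\left(C,G \right)} = 71$ ($v{\left(C,G \right)} = \left(5 - 10\right) + 76 = -5 + 76 = 71$)
$\sqrt{v{\left(3 \left(- (5 + 5)\right) - 2,-198 \right)} + 35806} = \sqrt{71 + 35806} = \sqrt{35877}$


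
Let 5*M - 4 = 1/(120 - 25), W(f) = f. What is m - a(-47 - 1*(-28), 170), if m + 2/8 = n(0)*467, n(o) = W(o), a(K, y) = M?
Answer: -1999/1900 ≈ -1.0521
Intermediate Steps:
M = 381/475 (M = 4/5 + 1/(5*(120 - 25)) = 4/5 + (1/5)/95 = 4/5 + (1/5)*(1/95) = 4/5 + 1/475 = 381/475 ≈ 0.80210)
a(K, y) = 381/475
n(o) = o
m = -1/4 (m = -1/4 + 0*467 = -1/4 + 0 = -1/4 ≈ -0.25000)
m - a(-47 - 1*(-28), 170) = -1/4 - 1*381/475 = -1/4 - 381/475 = -1999/1900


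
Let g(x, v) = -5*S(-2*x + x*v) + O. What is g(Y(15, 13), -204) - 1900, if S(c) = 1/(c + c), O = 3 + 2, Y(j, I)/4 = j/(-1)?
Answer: -9368881/4944 ≈ -1895.0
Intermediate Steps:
Y(j, I) = -4*j (Y(j, I) = 4*(j/(-1)) = 4*(j*(-1)) = 4*(-j) = -4*j)
O = 5
S(c) = 1/(2*c)
g(x, v) = 5 - 5/(2*(-2*x + v*x)) (g(x, v) = -5/(2*(-2*x + x*v)) + 5 = -5/(2*(-2*x + v*x)) + 5 = 5 - 5/(2*(-2*x + v*x)))
g(Y(15, 13), -204) - 1900 = 5*(-1 + 2*(-4*15)*(-2 - 204))/(2*((-4*15))*(-2 - 204)) - 1900 = (5/2)*(-1 + 2*(-60)*(-206))/(-60*(-206)) - 1900 = (5/2)*(-1/60)*(-1/206)*(-1 + 24720) - 1900 = (5/2)*(-1/60)*(-1/206)*24719 - 1900 = 24719/4944 - 1900 = -9368881/4944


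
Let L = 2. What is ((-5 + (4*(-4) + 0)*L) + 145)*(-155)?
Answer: -16740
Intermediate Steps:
((-5 + (4*(-4) + 0)*L) + 145)*(-155) = ((-5 + (4*(-4) + 0)*2) + 145)*(-155) = ((-5 + (-16 + 0)*2) + 145)*(-155) = ((-5 - 16*2) + 145)*(-155) = ((-5 - 32) + 145)*(-155) = (-37 + 145)*(-155) = 108*(-155) = -16740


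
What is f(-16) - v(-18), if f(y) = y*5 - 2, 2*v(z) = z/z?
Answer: -165/2 ≈ -82.500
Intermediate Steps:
v(z) = 1/2 (v(z) = (z/z)/2 = (1/2)*1 = 1/2)
f(y) = -2 + 5*y (f(y) = 5*y - 2 = -2 + 5*y)
f(-16) - v(-18) = (-2 + 5*(-16)) - 1*1/2 = (-2 - 80) - 1/2 = -82 - 1/2 = -165/2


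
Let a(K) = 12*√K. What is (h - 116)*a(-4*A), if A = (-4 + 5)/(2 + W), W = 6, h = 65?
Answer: -306*I*√2 ≈ -432.75*I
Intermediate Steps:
A = ⅛ (A = (-4 + 5)/(2 + 6) = 1/8 = 1*(⅛) = ⅛ ≈ 0.12500)
(h - 116)*a(-4*A) = (65 - 116)*(12*√(-4*⅛)) = -612*√(-½) = -612*I*√2/2 = -306*I*√2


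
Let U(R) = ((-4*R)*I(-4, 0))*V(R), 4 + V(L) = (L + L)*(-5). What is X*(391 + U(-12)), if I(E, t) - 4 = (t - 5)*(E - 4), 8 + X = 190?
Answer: 44659706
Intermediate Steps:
X = 182 (X = -8 + 190 = 182)
I(E, t) = 4 + (-5 + t)*(-4 + E) (I(E, t) = 4 + (t - 5)*(E - 4) = 4 + (-5 + t)*(-4 + E))
V(L) = -4 - 10*L (V(L) = -4 + (L + L)*(-5) = -4 + (2*L)*(-5) = -4 - 10*L)
U(R) = -176*R*(-4 - 10*R) (U(R) = ((-4*R)*(24 - 5*(-4) - 4*0 - 4*0))*(-4 - 10*R) = ((-4*R)*(24 + 20 + 0 + 0))*(-4 - 10*R) = (-4*R*44)*(-4 - 10*R) = (-176*R)*(-4 - 10*R) = -176*R*(-4 - 10*R))
X*(391 + U(-12)) = 182*(391 + 352*(-12)*(2 + 5*(-12))) = 182*(391 + 352*(-12)*(2 - 60)) = 182*(391 + 352*(-12)*(-58)) = 182*(391 + 244992) = 182*245383 = 44659706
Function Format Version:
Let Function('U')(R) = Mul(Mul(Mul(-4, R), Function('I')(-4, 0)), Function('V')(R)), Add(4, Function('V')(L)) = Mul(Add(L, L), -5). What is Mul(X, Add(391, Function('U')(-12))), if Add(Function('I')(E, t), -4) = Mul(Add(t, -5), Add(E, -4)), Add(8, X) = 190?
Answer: 44659706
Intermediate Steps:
X = 182 (X = Add(-8, 190) = 182)
Function('I')(E, t) = Add(4, Mul(Add(-5, t), Add(-4, E))) (Function('I')(E, t) = Add(4, Mul(Add(t, -5), Add(E, -4))) = Add(4, Mul(Add(-5, t), Add(-4, E))))
Function('V')(L) = Add(-4, Mul(-10, L)) (Function('V')(L) = Add(-4, Mul(Add(L, L), -5)) = Add(-4, Mul(Mul(2, L), -5)) = Add(-4, Mul(-10, L)))
Function('U')(R) = Mul(-176, R, Add(-4, Mul(-10, R))) (Function('U')(R) = Mul(Mul(Mul(-4, R), Add(24, Mul(-5, -4), Mul(-4, 0), Mul(-4, 0))), Add(-4, Mul(-10, R))) = Mul(Mul(Mul(-4, R), Add(24, 20, 0, 0)), Add(-4, Mul(-10, R))) = Mul(Mul(Mul(-4, R), 44), Add(-4, Mul(-10, R))) = Mul(Mul(-176, R), Add(-4, Mul(-10, R))) = Mul(-176, R, Add(-4, Mul(-10, R))))
Mul(X, Add(391, Function('U')(-12))) = Mul(182, Add(391, Mul(352, -12, Add(2, Mul(5, -12))))) = Mul(182, Add(391, Mul(352, -12, Add(2, -60)))) = Mul(182, Add(391, Mul(352, -12, -58))) = Mul(182, Add(391, 244992)) = Mul(182, 245383) = 44659706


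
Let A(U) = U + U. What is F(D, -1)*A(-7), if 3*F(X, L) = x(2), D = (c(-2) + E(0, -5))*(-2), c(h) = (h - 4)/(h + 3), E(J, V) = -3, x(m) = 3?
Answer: -14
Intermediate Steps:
c(h) = (-4 + h)/(3 + h)
D = 18 (D = ((-4 - 2)/(3 - 2) - 3)*(-2) = (-6/1 - 3)*(-2) = (1*(-6) - 3)*(-2) = (-6 - 3)*(-2) = -9*(-2) = 18)
F(X, L) = 1 (F(X, L) = (⅓)*3 = 1)
A(U) = 2*U
F(D, -1)*A(-7) = 1*(2*(-7)) = 1*(-14) = -14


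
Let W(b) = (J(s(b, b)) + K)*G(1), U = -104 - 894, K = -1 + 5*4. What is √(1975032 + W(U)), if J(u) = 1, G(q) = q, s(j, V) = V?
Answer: 2*√493763 ≈ 1405.4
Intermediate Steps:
K = 19 (K = -1 + 20 = 19)
U = -998
W(b) = 20 (W(b) = (1 + 19)*1 = 20*1 = 20)
√(1975032 + W(U)) = √(1975032 + 20) = √1975052 = 2*√493763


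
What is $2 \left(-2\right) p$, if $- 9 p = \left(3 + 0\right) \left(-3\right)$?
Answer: $-4$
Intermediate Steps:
$p = 1$ ($p = - \frac{\left(3 + 0\right) \left(-3\right)}{9} = - \frac{3 \left(-3\right)}{9} = \left(- \frac{1}{9}\right) \left(-9\right) = 1$)
$2 \left(-2\right) p = 2 \left(-2\right) 1 = \left(-4\right) 1 = -4$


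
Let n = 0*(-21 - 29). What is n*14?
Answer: 0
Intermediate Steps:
n = 0 (n = 0*(-50) = 0)
n*14 = 0*14 = 0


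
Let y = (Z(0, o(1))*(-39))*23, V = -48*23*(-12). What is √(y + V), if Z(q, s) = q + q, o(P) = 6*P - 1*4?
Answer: 24*√23 ≈ 115.10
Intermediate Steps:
o(P) = -4 + 6*P (o(P) = 6*P - 4 = -4 + 6*P)
Z(q, s) = 2*q
V = 13248 (V = -1104*(-12) = 13248)
y = 0 (y = ((2*0)*(-39))*23 = (0*(-39))*23 = 0*23 = 0)
√(y + V) = √(0 + 13248) = √13248 = 24*√23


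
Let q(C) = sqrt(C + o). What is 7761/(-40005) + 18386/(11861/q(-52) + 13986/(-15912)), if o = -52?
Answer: 13*(-40125763*sqrt(26) + 16672211703*I)/(13335*(-777*I + 201637*sqrt(26))) ≈ -0.20595 + 15.808*I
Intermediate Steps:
q(C) = sqrt(-52 + C) (q(C) = sqrt(C - 52) = sqrt(-52 + C))
7761/(-40005) + 18386/(11861/q(-52) + 13986/(-15912)) = 7761/(-40005) + 18386/(11861/(sqrt(-52 - 52)) + 13986/(-15912)) = 7761*(-1/40005) + 18386/(11861/(sqrt(-104)) + 13986*(-1/15912)) = -2587/13335 + 18386/(11861/((2*I*sqrt(26))) - 777/884) = -2587/13335 + 18386/(11861*(-I*sqrt(26)/52) - 777/884) = -2587/13335 + 18386/(-11861*I*sqrt(26)/52 - 777/884) = -2587/13335 + 18386/(-777/884 - 11861*I*sqrt(26)/52)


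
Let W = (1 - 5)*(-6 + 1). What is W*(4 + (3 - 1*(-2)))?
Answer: 180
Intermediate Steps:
W = 20 (W = -4*(-5) = 20)
W*(4 + (3 - 1*(-2))) = 20*(4 + (3 - 1*(-2))) = 20*(4 + (3 + 2)) = 20*(4 + 5) = 20*9 = 180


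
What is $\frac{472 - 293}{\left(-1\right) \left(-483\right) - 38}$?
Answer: $\frac{179}{445} \approx 0.40225$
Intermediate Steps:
$\frac{472 - 293}{\left(-1\right) \left(-483\right) - 38} = \frac{179}{483 - 38} = \frac{179}{445}$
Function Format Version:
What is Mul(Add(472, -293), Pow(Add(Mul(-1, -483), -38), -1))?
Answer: Rational(179, 445) ≈ 0.40225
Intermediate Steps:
Mul(Add(472, -293), Pow(Add(Mul(-1, -483), -38), -1)) = Mul(179, Pow(Add(483, -38), -1)) = Mul(179, Pow(445, -1)) = Mul(179, Rational(1, 445)) = Rational(179, 445)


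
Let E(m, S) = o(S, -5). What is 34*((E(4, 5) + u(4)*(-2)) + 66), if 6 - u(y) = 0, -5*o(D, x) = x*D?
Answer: 2006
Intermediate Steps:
o(D, x) = -D*x/5 (o(D, x) = -x*D/5 = -D*x/5)
u(y) = 6 (u(y) = 6 - 1*0 = 6 + 0 = 6)
E(m, S) = S (E(m, S) = -⅕*S*(-5) = S)
34*((E(4, 5) + u(4)*(-2)) + 66) = 34*((5 + 6*(-2)) + 66) = 34*((5 - 12) + 66) = 34*(-7 + 66) = 34*59 = 2006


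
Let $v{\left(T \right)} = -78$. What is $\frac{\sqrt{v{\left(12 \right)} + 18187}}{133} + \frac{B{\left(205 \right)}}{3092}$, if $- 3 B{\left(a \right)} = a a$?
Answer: $- \frac{42025}{9276} + \frac{\sqrt{18109}}{133} \approx -3.5187$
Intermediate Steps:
$B{\left(a \right)} = - \frac{a^{2}}{3}$ ($B{\left(a \right)} = - \frac{a a}{3} = - \frac{a^{2}}{3}$)
$\frac{\sqrt{v{\left(12 \right)} + 18187}}{133} + \frac{B{\left(205 \right)}}{3092} = \frac{\sqrt{-78 + 18187}}{133} + \frac{\left(- \frac{1}{3}\right) 205^{2}}{3092} = \sqrt{18109} \cdot \frac{1}{133} + \left(- \frac{1}{3}\right) 42025 \cdot \frac{1}{3092} = \frac{\sqrt{18109}}{133} - \frac{42025}{9276} = - \frac{42025}{9276} + \frac{\sqrt{18109}}{133}$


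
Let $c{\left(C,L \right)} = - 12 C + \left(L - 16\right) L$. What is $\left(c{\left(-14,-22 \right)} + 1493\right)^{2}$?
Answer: $6235009$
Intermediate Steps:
$c{\left(C,L \right)} = - 12 C + L \left(-16 + L\right)$ ($c{\left(C,L \right)} = - 12 C + \left(L - 16\right) L = - 12 C + \left(-16 + L\right) L = - 12 C + L \left(-16 + L\right)$)
$\left(c{\left(-14,-22 \right)} + 1493\right)^{2} = \left(\left(\left(-22\right)^{2} - -352 - -168\right) + 1493\right)^{2} = \left(\left(484 + 352 + 168\right) + 1493\right)^{2} = \left(1004 + 1493\right)^{2} = 2497^{2} = 6235009$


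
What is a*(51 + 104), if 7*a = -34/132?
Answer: -2635/462 ≈ -5.7035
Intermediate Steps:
a = -17/462 (a = (-34/132)/7 = (-34*1/132)/7 = (1/7)*(-17/66) = -17/462 ≈ -0.036797)
a*(51 + 104) = -17*(51 + 104)/462 = -17/462*155 = -2635/462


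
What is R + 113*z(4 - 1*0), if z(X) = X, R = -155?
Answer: 297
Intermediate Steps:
R + 113*z(4 - 1*0) = -155 + 113*(4 - 1*0) = -155 + 113*(4 + 0) = -155 + 113*4 = -155 + 452 = 297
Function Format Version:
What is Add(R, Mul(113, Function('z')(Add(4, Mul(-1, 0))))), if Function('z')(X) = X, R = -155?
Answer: 297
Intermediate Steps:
Add(R, Mul(113, Function('z')(Add(4, Mul(-1, 0))))) = Add(-155, Mul(113, Add(4, Mul(-1, 0)))) = Add(-155, Mul(113, Add(4, 0))) = Add(-155, Mul(113, 4)) = Add(-155, 452) = 297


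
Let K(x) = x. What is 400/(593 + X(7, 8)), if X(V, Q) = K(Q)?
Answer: 400/601 ≈ 0.66556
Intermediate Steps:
X(V, Q) = Q
400/(593 + X(7, 8)) = 400/(593 + 8) = 400/601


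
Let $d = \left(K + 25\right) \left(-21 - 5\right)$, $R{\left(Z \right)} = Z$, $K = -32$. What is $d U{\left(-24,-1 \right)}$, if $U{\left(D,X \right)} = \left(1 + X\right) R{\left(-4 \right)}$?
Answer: $0$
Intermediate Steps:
$U{\left(D,X \right)} = -4 - 4 X$ ($U{\left(D,X \right)} = \left(1 + X\right) \left(-4\right) = -4 - 4 X$)
$d = 182$ ($d = \left(-32 + 25\right) \left(-21 - 5\right) = \left(-7\right) \left(-26\right) = 182$)
$d U{\left(-24,-1 \right)} = 182 \left(-4 - -4\right) = 182 \left(-4 + 4\right) = 182 \cdot 0 = 0$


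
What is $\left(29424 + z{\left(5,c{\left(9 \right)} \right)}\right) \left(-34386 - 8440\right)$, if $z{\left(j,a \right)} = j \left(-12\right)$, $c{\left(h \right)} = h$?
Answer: $-1257542664$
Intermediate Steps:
$z{\left(j,a \right)} = - 12 j$
$\left(29424 + z{\left(5,c{\left(9 \right)} \right)}\right) \left(-34386 - 8440\right) = \left(29424 - 60\right) \left(-34386 - 8440\right) = \left(29424 - 60\right) \left(-42826\right) = 29364 \left(-42826\right) = -1257542664$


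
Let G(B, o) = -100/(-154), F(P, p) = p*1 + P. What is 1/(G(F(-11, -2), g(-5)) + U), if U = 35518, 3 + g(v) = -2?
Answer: 77/2734936 ≈ 2.8154e-5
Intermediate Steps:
g(v) = -5 (g(v) = -3 - 2 = -5)
F(P, p) = P + p (F(P, p) = p + P = P + p)
G(B, o) = 50/77 (G(B, o) = -100*(-1/154) = 50/77)
1/(G(F(-11, -2), g(-5)) + U) = 1/(50/77 + 35518) = 1/(2734936/77) = 77/2734936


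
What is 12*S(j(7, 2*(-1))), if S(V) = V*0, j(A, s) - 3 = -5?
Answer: 0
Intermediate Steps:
j(A, s) = -2 (j(A, s) = 3 - 5 = -2)
S(V) = 0
12*S(j(7, 2*(-1))) = 12*0 = 0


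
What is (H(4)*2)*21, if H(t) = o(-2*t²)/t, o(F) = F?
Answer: -336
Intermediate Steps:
H(t) = -2*t (H(t) = (-2*t²)/t = -2*t)
(H(4)*2)*21 = (-2*4*2)*21 = -8*2*21 = -16*21 = -336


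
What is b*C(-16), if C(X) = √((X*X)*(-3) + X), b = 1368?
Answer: 38304*I ≈ 38304.0*I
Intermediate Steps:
C(X) = √(X - 3*X²) (C(X) = √(X²*(-3) + X) = √(-3*X² + X) = √(X - 3*X²))
b*C(-16) = 1368*√(-16*(1 - 3*(-16))) = 1368*√(-16*(1 + 48)) = 1368*√(-16*49) = 1368*√(-784) = 1368*(28*I) = 38304*I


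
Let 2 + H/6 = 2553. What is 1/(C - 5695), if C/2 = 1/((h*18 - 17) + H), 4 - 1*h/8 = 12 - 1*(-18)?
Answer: -11545/65748773 ≈ -0.00017559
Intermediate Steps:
h = -208 (h = 32 - 8*(12 - 1*(-18)) = 32 - 8*(12 + 18) = 32 - 8*30 = 32 - 240 = -208)
H = 15306 (H = -12 + 6*2553 = -12 + 15318 = 15306)
C = 2/11545 (C = 2/((-208*18 - 17) + 15306) = 2/((-3744 - 17) + 15306) = 2/(-3761 + 15306) = 2/11545 ≈ 0.00017324)
1/(C - 5695) = 1/(2/11545 - 5695) = 1/(-65748773/11545) = -11545/65748773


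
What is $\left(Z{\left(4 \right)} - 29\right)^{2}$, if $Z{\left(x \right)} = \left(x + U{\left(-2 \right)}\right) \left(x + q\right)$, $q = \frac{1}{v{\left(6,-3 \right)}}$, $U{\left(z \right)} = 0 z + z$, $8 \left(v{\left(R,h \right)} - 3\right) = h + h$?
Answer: $\frac{32761}{81} \approx 404.46$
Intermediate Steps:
$v{\left(R,h \right)} = 3 + \frac{h}{4}$ ($v{\left(R,h \right)} = 3 + \frac{h + h}{8} = 3 + \frac{2 h}{8} = 3 + \frac{h}{4}$)
$U{\left(z \right)} = z$ ($U{\left(z \right)} = 0 + z = z$)
$q = \frac{4}{9}$ ($q = \frac{1}{3 + \frac{1}{4} \left(-3\right)} = \frac{1}{3 - \frac{3}{4}} = \frac{1}{\frac{9}{4}} = \frac{4}{9} \approx 0.44444$)
$Z{\left(x \right)} = \left(-2 + x\right) \left(\frac{4}{9} + x\right)$ ($Z{\left(x \right)} = \left(x - 2\right) \left(x + \frac{4}{9}\right) = \left(-2 + x\right) \left(\frac{4}{9} + x\right)$)
$\left(Z{\left(4 \right)} - 29\right)^{2} = \left(\left(- \frac{8}{9} + 4^{2} - \frac{56}{9}\right) - 29\right)^{2} = \left(\left(- \frac{8}{9} + 16 - \frac{56}{9}\right) - 29\right)^{2} = \left(\frac{80}{9} - 29\right)^{2} = \left(- \frac{181}{9}\right)^{2} = \frac{32761}{81}$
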